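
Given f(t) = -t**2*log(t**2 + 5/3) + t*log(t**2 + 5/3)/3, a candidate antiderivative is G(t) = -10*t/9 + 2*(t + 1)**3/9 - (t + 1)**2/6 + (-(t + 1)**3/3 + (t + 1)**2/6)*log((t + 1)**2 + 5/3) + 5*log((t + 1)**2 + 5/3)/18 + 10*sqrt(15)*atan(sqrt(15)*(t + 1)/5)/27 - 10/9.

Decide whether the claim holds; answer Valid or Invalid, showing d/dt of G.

d/dt[G] = -t**2*log(t**2 + 2*t + 8/3) - 5*t*log(t**2 + 2*t + 8/3)/3 - 2*log(t**2 + 2*t + 8/3)/3
d/dt[G] - f(t) = t**2*log(t**2 + 5/3) - t**2*log(t**2 + 2*t + 8/3) - t*log(t**2 + 5/3)/3 - 5*t*log(t**2 + 2*t + 8/3)/3 - 2*log(t**2 + 2*t + 8/3)/3 != 0.

Invalid: d/dt[G] - f = t**2*log(t**2 + 5/3) - t**2*log(t**2 + 2*t + 8/3) - t*log(t**2 + 5/3)/3 - 5*t*log(t**2 + 2*t + 8/3)/3 - 2*log(t**2 + 2*t + 8/3)/3, which is not 0.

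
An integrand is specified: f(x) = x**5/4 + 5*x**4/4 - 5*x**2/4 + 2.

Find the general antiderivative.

F(x) = x**6/24 + x**5/4 - 5*x**3/12 + 2*x + C

The integrand splits into summands that can be handled one at a time.
Check: d/dx[x**6/24 + x**5/4 - 5*x**3/12 + 2*x] = x**5/4 + 5*x**4/4 - 5*x**2/4 + 2 = f(x).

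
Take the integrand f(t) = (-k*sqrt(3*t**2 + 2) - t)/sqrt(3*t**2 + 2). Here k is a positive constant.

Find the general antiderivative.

For F(t) to be correct the identity F'(t) - f(t) = 0 must hold.
Check: d/dt[(-3*k*t - sqrt(3*t**2 + 2))/3] = (-k*sqrt(3*t**2 + 2) - t)/sqrt(3*t**2 + 2) = f(t).

F(t) = (-3*k*t - sqrt(3*t**2 + 2))/3 + C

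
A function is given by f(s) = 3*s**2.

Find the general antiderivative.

Differentiate the proposed F(s) back; it has to land on f(s) exactly.
Check: d/ds[s**3] = 3*s**2 = f(s).

F(s) = s**3 + C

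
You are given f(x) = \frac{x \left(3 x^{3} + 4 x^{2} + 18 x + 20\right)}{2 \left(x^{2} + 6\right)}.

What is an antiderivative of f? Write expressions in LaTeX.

An antiderivative is F(x) = \frac{x^{3}}{2} + x^{2} - \log{\left(\frac{x^{2}}{2} + 3 \right)}.

Since d/dx undoes antidifferentiation here, F'(x) = f(x) is required of F(x).
Check: d/dx[\frac{x^{3}}{2} + x^{2} - \log{\left(\frac{x^{2}}{2} + 3 \right)}] = \frac{3 x^{4} + 4 x^{3} + 18 x^{2} + 20 x}{2 x^{2} + 12}, which equals f(x).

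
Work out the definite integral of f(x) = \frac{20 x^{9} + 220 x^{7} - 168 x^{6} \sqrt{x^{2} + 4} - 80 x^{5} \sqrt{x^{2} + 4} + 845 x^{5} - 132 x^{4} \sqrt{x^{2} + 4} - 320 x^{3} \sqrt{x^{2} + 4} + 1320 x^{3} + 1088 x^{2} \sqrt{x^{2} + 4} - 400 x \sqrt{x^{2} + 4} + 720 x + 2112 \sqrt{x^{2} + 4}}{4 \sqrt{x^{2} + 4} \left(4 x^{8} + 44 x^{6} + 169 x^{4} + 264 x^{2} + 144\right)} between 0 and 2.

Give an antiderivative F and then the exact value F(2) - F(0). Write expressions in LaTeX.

Check any antiderivative F(x) by computing F'(x) and comparing it with f(x).
F(x) = \frac{10 x^{4} \sqrt{x^{2} + 4} + 84 x^{3} + 55 x^{2} \sqrt{x^{2} + 4} + 20 x^{2} + 176 x + 60 \sqrt{x^{2} + 4} + 40}{4 \left(x^{2} + 4\right) \left(2 x^{2} + 3\right)} is an antiderivative of f.
Check: d/dx[\frac{10 x^{4} \sqrt{x^{2} + 4} + 84 x^{3} + 55 x^{2} \sqrt{x^{2} + 4} + 20 x^{2} + 176 x + 60 \sqrt{x^{2} + 4} + 40}{4 \left(x^{2} + 4\right) \left(2 x^{2} + 3\right)}] = \frac{20 x^{9} + 220 x^{7} - 168 x^{6} \sqrt{x^{2} + 4} - 80 x^{5} \sqrt{x^{2} + 4} + 845 x^{5} - 132 x^{4} \sqrt{x^{2} + 4} - 320 x^{3} \sqrt{x^{2} + 4} + 1320 x^{3} + 1088 x^{2} \sqrt{x^{2} + 4} - 400 x \sqrt{x^{2} + 4} + 720 x + 2112 \sqrt{x^{2} + 4}}{16 x^{8} \sqrt{x^{2} + 4} + 176 x^{6} \sqrt{x^{2} + 4} + 676 x^{4} \sqrt{x^{2} + 4} + 1056 x^{2} \sqrt{x^{2} + 4} + 576 \sqrt{x^{2} + 4}}, which equals f(x).
F(2) = \frac{13}{4} + \frac{5 \sqrt{2}}{2}; F(0) = \frac{10}{3}.
Integral = F(2) - F(0) = - \frac{1}{12} + \frac{5 \sqrt{2}}{2}.

Antiderivative: F(x) = \frac{10 x^{4} \sqrt{x^{2} + 4} + 84 x^{3} + 55 x^{2} \sqrt{x^{2} + 4} + 20 x^{2} + 176 x + 60 \sqrt{x^{2} + 4} + 40}{4 \left(x^{2} + 4\right) \left(2 x^{2} + 3\right)}; value = - \frac{1}{12} + \frac{5 \sqrt{2}}{2}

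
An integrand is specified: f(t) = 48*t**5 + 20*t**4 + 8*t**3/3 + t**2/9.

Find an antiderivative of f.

f matches the chain-rule pattern g'(h)*h' with inner function h(t) = 2*t**2 + t/3; substituting u = h(t) collapses the integral.
Check: d/dt[8*t**6 + 4*t**5 + 2*t**4/3 + t**3/27] = 48*t**5 + 20*t**4 + 8*t**3/3 + t**2/9 = f(t).

An antiderivative is F(t) = 8*t**6 + 4*t**5 + 2*t**4/3 + t**3/27.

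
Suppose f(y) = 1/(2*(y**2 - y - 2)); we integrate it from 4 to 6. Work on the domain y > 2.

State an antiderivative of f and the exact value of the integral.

Antiderivative: F(y) = log(y - 2)/6 - log(y + 1)/6; value = -log(7)/6 - log(2)/6 + log(4)/6 + log(5)/6

The denominator factors as 2*(y - 2)*(y + 1); partial fractions split f into directly integrable pieces: -1/(6*(y + 1)) + 1/(6*(y - 2)).
F(y) = log(y - 2)/6 - log(y + 1)/6 is an antiderivative of f.
Check: d/dy[log(y - 2)/6 - log(y + 1)/6] = 1/(2*y**2 - 2*y - 4), which equals f(y).
F(6) = -log(7)/6 + log(4)/6; F(4) = -log(5)/6 + log(2)/6.
Integral = F(6) - F(4) = -log(7)/6 - log(2)/6 + log(4)/6 + log(5)/6.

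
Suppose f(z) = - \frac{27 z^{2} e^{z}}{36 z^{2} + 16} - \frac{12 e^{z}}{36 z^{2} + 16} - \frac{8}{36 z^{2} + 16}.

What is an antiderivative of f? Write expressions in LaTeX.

An antiderivative is F(z) = - \frac{3 e^{z}}{4} - \frac{\operatorname{atan}{\left(\frac{3 z}{2} \right)}}{3}.

Integrate term by term and add the pieces.
Check: d/dz[- \frac{3 e^{z}}{4} - \frac{\operatorname{atan}{\left(\frac{3 z}{2} \right)}}{3}] = \frac{- 27 z^{2} e^{z} - 12 e^{z} - 8}{36 z^{2} + 16}, which equals f(z).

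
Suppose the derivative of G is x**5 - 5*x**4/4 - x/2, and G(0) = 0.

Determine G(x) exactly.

The integrand splits into summands that can be handled one at a time.
A general antiderivative is x**6/6 - x**5/4 - x**2/4 + C.
The condition gives C = 0 - (0) = 0.
So G(x) = x**6/6 - x**5/4 - x**2/4.
Check: d/dx[x**6/6 - x**5/4 - x**2/4] = x**5 - 5*x**4/4 - x/2 = G'(x).

G(x) = x**6/6 - x**5/4 - x**2/4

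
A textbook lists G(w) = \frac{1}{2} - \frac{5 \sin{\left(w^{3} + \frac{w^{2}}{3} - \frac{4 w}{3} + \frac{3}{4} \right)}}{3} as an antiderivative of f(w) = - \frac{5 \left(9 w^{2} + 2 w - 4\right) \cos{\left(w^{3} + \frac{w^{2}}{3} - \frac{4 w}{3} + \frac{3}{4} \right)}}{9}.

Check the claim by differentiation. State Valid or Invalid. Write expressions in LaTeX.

d/dw[G] = - 5 w^{2} \cos{\left(w^{3} + \frac{w^{2}}{3} - \frac{4 w}{3} + \frac{3}{4} \right)} - \frac{10 w \cos{\left(w^{3} + \frac{w^{2}}{3} - \frac{4 w}{3} + \frac{3}{4} \right)}}{9} + \frac{20 \cos{\left(w^{3} + \frac{w^{2}}{3} - \frac{4 w}{3} + \frac{3}{4} \right)}}{9}
This equals f(w) exactly, so the claim holds.

Valid: G'(w) = f(w).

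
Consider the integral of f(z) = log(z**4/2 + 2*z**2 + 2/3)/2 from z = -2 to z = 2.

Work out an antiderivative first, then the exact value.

For F(z) to be correct the identity F'(z) - f(z) = 0 must hold.
F(z) = (3*z*log(z**4/2 + 2*z**2 + 2/3) - 12*z + 2*sqrt(6)*sqrt(3 - sqrt(6))*atan(sqrt(6)*z/(2*sqrt(3 - sqrt(6)))) + 2*sqrt(6)*sqrt(sqrt(6) + 3)*atan(sqrt(6)*z/(2*sqrt(sqrt(6) + 3))))/6 is an antiderivative of f.
Check: d/dz[(3*z*log(z**4/2 + 2*z**2 + 2/3) - 12*z + 2*sqrt(6)*sqrt(3 - sqrt(6))*atan(sqrt(6)*z/(2*sqrt(3 - sqrt(6)))) + 2*sqrt(6)*sqrt(sqrt(6) + 3)*atan(sqrt(6)*z/(2*sqrt(sqrt(6) + 3))))/6] = log(z**4/2 + 2*z**2 + 2/3)/2 = f(z).
F(2) = -4 + sqrt(6)*sqrt(3 - sqrt(6))*atan(sqrt(6)/sqrt(3 - sqrt(6)))/3 + sqrt(6)*sqrt(sqrt(6) + 3)*atan(sqrt(6)/sqrt(sqrt(6) + 3))/3 + log(50/3); F(-2) = -log(50/3) - sqrt(6)*sqrt(sqrt(6) + 3)*atan(sqrt(6)/sqrt(sqrt(6) + 3))/3 - sqrt(6)*sqrt(3 - sqrt(6))*atan(sqrt(6)/sqrt(3 - sqrt(6)))/3 + 4.
Integral = F(2) - F(-2) = -8 + 2*sqrt(6)*sqrt(3 - sqrt(6))*atan(sqrt(6)/sqrt(3 - sqrt(6)))/3 + 2*sqrt(6)*sqrt(sqrt(6) + 3)*atan(sqrt(6)/sqrt(sqrt(6) + 3))/3 + 2*log(50/3).

Antiderivative: F(z) = (3*z*log(z**4/2 + 2*z**2 + 2/3) - 12*z + 2*sqrt(6)*sqrt(3 - sqrt(6))*atan(sqrt(6)*z/(2*sqrt(3 - sqrt(6)))) + 2*sqrt(6)*sqrt(sqrt(6) + 3)*atan(sqrt(6)*z/(2*sqrt(sqrt(6) + 3))))/6; value = -8 + 2*sqrt(6)*sqrt(3 - sqrt(6))*atan(sqrt(6)/sqrt(3 - sqrt(6)))/3 + 2*sqrt(6)*sqrt(sqrt(6) + 3)*atan(sqrt(6)/sqrt(sqrt(6) + 3))/3 + 2*log(50/3)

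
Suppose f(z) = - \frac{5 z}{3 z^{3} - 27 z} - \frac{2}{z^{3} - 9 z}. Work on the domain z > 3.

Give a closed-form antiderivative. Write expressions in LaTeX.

An antiderivative is F(z) = \frac{2 \log{\left(z \right)}}{9} - \frac{7 \log{\left(z - 3 \right)}}{18} + \frac{\log{\left(z + 3 \right)}}{6}.

The denominator factors as 3 z \left(z - 3\right) \left(z + 3\right); partial fractions split f into directly integrable pieces: \frac{1}{6 \left(z + 3\right)} - \frac{7}{18 \left(z - 3\right)} + \frac{2}{9 z}.
Check: d/dz[\frac{2 \log{\left(z \right)}}{9} - \frac{7 \log{\left(z - 3 \right)}}{18} + \frac{\log{\left(z + 3 \right)}}{6}] = \frac{- 5 z - 6}{3 z^{3} - 27 z}, which equals f(z).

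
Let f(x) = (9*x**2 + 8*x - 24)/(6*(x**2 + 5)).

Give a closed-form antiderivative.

An antiderivative is F(x) = (45*x + 20*log(x**2 + 5) - 69*sqrt(5)*atan(sqrt(5)*x/5))/30.

Any candidate F(x) must reproduce f(x) exactly when differentiated.
Check: d/dx[(45*x + 20*log(x**2 + 5) - 69*sqrt(5)*atan(sqrt(5)*x/5))/30] = (9*x**2 + 8*x - 24)/(6*x**2 + 30), which equals f(x).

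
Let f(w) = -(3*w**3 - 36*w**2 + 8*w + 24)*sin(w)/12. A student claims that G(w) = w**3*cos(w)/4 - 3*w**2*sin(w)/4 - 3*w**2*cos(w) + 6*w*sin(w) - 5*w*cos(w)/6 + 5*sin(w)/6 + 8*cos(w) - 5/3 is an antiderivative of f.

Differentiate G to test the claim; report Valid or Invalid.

Valid: G'(w) = f(w).

d/dw[G] = -w**3*sin(w)/4 + 3*w**2*sin(w) - 2*w*sin(w)/3 - 2*sin(w)
This equals f(w) exactly, so the claim holds.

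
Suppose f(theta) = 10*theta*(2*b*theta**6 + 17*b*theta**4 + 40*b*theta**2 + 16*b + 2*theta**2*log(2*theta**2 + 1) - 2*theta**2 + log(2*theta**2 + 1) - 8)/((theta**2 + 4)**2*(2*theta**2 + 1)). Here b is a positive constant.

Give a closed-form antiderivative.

An antiderivative is F(theta) = 5*(b*theta**4 + 4*b*theta**2 - log(2*theta**2 + 1))/(theta**2 + 4).

A first test for any F(theta): its theta-derivative must equal f(theta) identically.
Check: d/dtheta[5*(b*theta**4 + 4*b*theta**2 - log(2*theta**2 + 1))/(theta**2 + 4)] = (20*b*theta**7 + 170*b*theta**5 + 400*b*theta**3 + 160*b*theta + 20*theta**3*log(2*theta**2 + 1) - 20*theta**3 + 10*theta*log(2*theta**2 + 1) - 80*theta)/(2*theta**6 + 17*theta**4 + 40*theta**2 + 16), which equals f(theta).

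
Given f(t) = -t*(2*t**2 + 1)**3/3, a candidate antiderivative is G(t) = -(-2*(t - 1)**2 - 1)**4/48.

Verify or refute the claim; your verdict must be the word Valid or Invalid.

d/dt[G] = -8*t**7/3 + 56*t**6/3 - 60*t**5 + 340*t**4/3 - 406*t**3/3 + 102*t**2 - 45*t + 9
d/dt[G] - f(t) = 56*t**6/3 - 56*t**5 + 340*t**4/3 - 400*t**3/3 + 102*t**2 - 134*t/3 + 9 != 0.

Invalid: d/dt[G] - f = 56*t**6/3 - 56*t**5 + 340*t**4/3 - 400*t**3/3 + 102*t**2 - 134*t/3 + 9, which is not 0.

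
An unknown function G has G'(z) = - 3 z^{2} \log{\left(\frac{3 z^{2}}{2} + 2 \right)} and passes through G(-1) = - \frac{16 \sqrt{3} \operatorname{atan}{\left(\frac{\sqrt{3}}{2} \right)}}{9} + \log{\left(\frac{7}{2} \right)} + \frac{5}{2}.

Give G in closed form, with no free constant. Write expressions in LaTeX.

G(z) = - z^{3} \log{\left(\frac{3 z^{2}}{2} + 2 \right)} + \frac{2 z^{3}}{3} - \frac{8 z}{3} + \frac{16 \sqrt{3} \operatorname{atan}{\left(\frac{\sqrt{3} z}{2} \right)}}{9} + \frac{1}{2}

For G(z) to be correct, d/dz[G] must agree with the stated G'(z) identically.
A general antiderivative is - z^{3} \log{\left(\frac{3 z^{2}}{2} + 2 \right)} + \frac{2 z^{3}}{3} - \frac{8 z}{3} + \frac{16 \sqrt{3} \operatorname{atan}{\left(\frac{\sqrt{3} z}{2} \right)}}{9} + C.
The condition gives C = - \frac{16 \sqrt{3} \operatorname{atan}{\left(\frac{\sqrt{3}}{2} \right)}}{9} + \log{\left(\frac{7}{2} \right)} + \frac{5}{2} - (- \frac{16 \sqrt{3} \operatorname{atan}{\left(\frac{\sqrt{3}}{2} \right)}}{9} + \log{\left(\frac{7}{2} \right)} + 2) = \frac{1}{2}.
So G(z) = - z^{3} \log{\left(\frac{3 z^{2}}{2} + 2 \right)} + \frac{2 z^{3}}{3} - \frac{8 z}{3} + \frac{16 \sqrt{3} \operatorname{atan}{\left(\frac{\sqrt{3} z}{2} \right)}}{9} + \frac{1}{2}.
Check: d/dz[- z^{3} \log{\left(\frac{3 z^{2}}{2} + 2 \right)} + \frac{2 z^{3}}{3} - \frac{8 z}{3} + \frac{16 \sqrt{3} \operatorname{atan}{\left(\frac{\sqrt{3} z}{2} \right)}}{9} + \frac{1}{2}] = - 3 z^{2} \log{\left(\frac{3 z^{2}}{2} + 2 \right)} = G'(z).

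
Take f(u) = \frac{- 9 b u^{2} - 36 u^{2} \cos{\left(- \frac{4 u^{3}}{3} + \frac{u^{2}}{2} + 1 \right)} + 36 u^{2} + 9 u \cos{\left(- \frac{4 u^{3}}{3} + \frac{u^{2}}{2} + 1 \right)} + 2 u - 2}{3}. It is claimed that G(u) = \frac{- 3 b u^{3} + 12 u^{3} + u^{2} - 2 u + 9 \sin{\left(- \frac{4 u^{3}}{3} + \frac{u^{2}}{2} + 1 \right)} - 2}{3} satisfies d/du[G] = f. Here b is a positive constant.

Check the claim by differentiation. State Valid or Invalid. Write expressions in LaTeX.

Valid. The derivative of G reproduces f.

d/du[G] = - 3 b u^{2} - 12 u^{2} \cos{\left(- \frac{4 u^{3}}{3} + \frac{u^{2}}{2} + 1 \right)} + 12 u^{2} + 3 u \cos{\left(- \frac{4 u^{3}}{3} + \frac{u^{2}}{2} + 1 \right)} + \frac{2 u}{3} - \frac{2}{3}
This equals f(u) exactly, so the claim holds.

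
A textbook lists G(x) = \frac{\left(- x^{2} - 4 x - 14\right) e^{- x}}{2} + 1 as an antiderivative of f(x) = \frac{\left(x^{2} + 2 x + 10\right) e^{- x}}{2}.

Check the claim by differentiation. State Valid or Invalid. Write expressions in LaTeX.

d/dx[G] = \frac{\left(x^{2} + 2 x + 10\right) e^{- x}}{2}
This equals f(x) exactly, so the claim holds.

Valid: G'(x) = f(x).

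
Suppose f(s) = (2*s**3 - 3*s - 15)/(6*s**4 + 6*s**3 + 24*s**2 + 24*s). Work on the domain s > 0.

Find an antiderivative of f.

An antiderivative is F(s) = -5*log(s)/8 + 7*log(s + 1)/15 + 59*log(s**2 + 4)/240 + atan(s/2)/15.

The denominator factors as 6*s*(s + 1)*(s**2 + 4); partial fractions split f into directly integrable pieces: (59*s + 16)/(120*(s**2 + 4)) + 7/(15*(s + 1)) - 5/(8*s).
Check: d/ds[-5*log(s)/8 + 7*log(s + 1)/15 + 59*log(s**2 + 4)/240 + atan(s/2)/15] = (2*s**3 - 3*s - 15)/(6*s**4 + 6*s**3 + 24*s**2 + 24*s) = f(s).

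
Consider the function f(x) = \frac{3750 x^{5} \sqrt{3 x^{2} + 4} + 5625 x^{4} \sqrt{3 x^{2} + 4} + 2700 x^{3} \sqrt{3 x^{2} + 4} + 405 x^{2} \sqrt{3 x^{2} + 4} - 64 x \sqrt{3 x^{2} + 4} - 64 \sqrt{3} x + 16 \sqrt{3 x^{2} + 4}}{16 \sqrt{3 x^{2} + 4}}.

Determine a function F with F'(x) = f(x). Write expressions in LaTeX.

An antiderivative is F(x) = \frac{625 x^{6}}{16} + \frac{1125 x^{5}}{16} + \frac{675 x^{4}}{16} + \frac{135 x^{3}}{16} - 2 x^{2} + x - 4 \sqrt{x^{2} + \frac{4}{3}}.

Recover f(x) by differentiating a candidate F(x); any mismatch rules it out.
Check: d/dx[\frac{625 x^{6}}{16} + \frac{1125 x^{5}}{16} + \frac{675 x^{4}}{16} + \frac{135 x^{3}}{16} - 2 x^{2} + x - 4 \sqrt{x^{2} + \frac{4}{3}}] = \frac{3750 x^{5} \sqrt{3 x^{2} + 4} + 5625 x^{4} \sqrt{3 x^{2} + 4} + 2700 x^{3} \sqrt{3 x^{2} + 4} + 405 x^{2} \sqrt{3 x^{2} + 4} - 64 x \sqrt{3 x^{2} + 4} - 64 \sqrt{3} x + 16 \sqrt{3 x^{2} + 4}}{16 \sqrt{3 x^{2} + 4}} = f(x).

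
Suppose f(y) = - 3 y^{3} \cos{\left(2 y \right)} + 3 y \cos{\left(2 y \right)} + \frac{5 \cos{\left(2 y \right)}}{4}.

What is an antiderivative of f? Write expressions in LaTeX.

Integrate term by term and add the pieces.
Check: d/dy[- \frac{3 y^{3} \sin{\left(2 y \right)}}{2} - \frac{9 y^{2} \cos{\left(2 y \right)}}{4} + \frac{15 y \sin{\left(2 y \right)}}{4} + \frac{5 \sin{\left(2 y \right)}}{8} + \frac{15 \cos{\left(2 y \right)}}{8}] = - 3 y^{3} \cos{\left(2 y \right)} + 3 y \cos{\left(2 y \right)} + \frac{5 \cos{\left(2 y \right)}}{4} = f(y).

An antiderivative is F(y) = - \frac{3 y^{3} \sin{\left(2 y \right)}}{2} - \frac{9 y^{2} \cos{\left(2 y \right)}}{4} + \frac{15 y \sin{\left(2 y \right)}}{4} + \frac{5 \sin{\left(2 y \right)}}{8} + \frac{15 \cos{\left(2 y \right)}}{8}.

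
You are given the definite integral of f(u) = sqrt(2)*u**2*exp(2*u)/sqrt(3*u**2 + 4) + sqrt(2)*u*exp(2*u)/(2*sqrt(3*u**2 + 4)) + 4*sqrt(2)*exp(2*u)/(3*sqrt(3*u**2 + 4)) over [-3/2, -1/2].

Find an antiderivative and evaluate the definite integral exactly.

Antiderivative: F(u) = sqrt(3*u**2/2 + 2)*exp(2*u)/3; value = -sqrt(86)*exp(-3)/12 + sqrt(38)*exp(-1)/12

Recognize the product-rule pattern: f = v'r + vr' with v = sqrt(3*u**2/2 + 2)/3, r = exp(2*u), so integration by parts undoes it.
F(u) = sqrt(3*u**2/2 + 2)*exp(2*u)/3 is an antiderivative of f.
Check: d/du[sqrt(3*u**2/2 + 2)*exp(2*u)/3] = sqrt(2)*(6*u**2*exp(2*u) + 3*u*exp(2*u) + 8*exp(2*u))/(6*sqrt(3*u**2 + 4)), which equals f(u).
F(-1/2) = sqrt(38)*exp(-1)/12; F(-3/2) = sqrt(86)*exp(-3)/12.
Integral = F(-1/2) - F(-3/2) = -sqrt(86)*exp(-3)/12 + sqrt(38)*exp(-1)/12.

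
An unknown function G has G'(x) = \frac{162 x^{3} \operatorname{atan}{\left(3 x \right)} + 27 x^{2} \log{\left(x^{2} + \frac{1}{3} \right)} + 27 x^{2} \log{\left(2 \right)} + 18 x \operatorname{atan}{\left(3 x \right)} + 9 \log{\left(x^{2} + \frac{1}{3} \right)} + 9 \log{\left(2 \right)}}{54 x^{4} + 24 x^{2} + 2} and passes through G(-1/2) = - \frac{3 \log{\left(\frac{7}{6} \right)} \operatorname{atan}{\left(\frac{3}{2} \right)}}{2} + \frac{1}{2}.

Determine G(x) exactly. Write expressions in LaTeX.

G'(x) has the shape u'v + uv' for u = \frac{3 \operatorname{atan}{\left(3 x \right)}}{2} and v = \log{\left(2 x^{2} + \frac{2}{3} \right)} — it is the derivative of the product u*v.
A general antiderivative is \frac{3 \log{\left(2 x^{2} + \frac{2}{3} \right)} \operatorname{atan}{\left(3 x \right)}}{2} + C.
The condition gives C = - \frac{3 \log{\left(\frac{7}{6} \right)} \operatorname{atan}{\left(\frac{3}{2} \right)}}{2} + \frac{1}{2} - (- \frac{3 \log{\left(\frac{7}{6} \right)} \operatorname{atan}{\left(\frac{3}{2} \right)}}{2}) = \frac{1}{2}.
So G(x) = \frac{3 \log{\left(2 x^{2} + \frac{2}{3} \right)} \operatorname{atan}{\left(3 x \right)} + 1}{2}.
Check: d/dx[\frac{3 \log{\left(2 x^{2} + \frac{2}{3} \right)} \operatorname{atan}{\left(3 x \right)} + 1}{2}] = \frac{162 x^{3} \operatorname{atan}{\left(3 x \right)} + 27 x^{2} \log{\left(x^{2} + \frac{1}{3} \right)} + 27 x^{2} \log{\left(2 \right)} + 18 x \operatorname{atan}{\left(3 x \right)} + 9 \log{\left(x^{2} + \frac{1}{3} \right)} + 9 \log{\left(2 \right)}}{54 x^{4} + 24 x^{2} + 2} = G'(x).

G(x) = \frac{3 \log{\left(2 x^{2} + \frac{2}{3} \right)} \operatorname{atan}{\left(3 x \right)} + 1}{2}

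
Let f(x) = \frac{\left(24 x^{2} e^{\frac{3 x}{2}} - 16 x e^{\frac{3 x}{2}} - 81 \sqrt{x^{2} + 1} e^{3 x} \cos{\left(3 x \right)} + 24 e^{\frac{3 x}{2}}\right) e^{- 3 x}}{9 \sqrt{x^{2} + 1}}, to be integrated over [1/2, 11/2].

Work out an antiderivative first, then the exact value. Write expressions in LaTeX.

An antiderivative F(x) passes only if d/dx[F] lands on f(x) exactly.
F(x) = \frac{\left(- 16 \sqrt{x^{2} + 1} - 27 e^{\frac{3 x}{2}} \sin{\left(3 x \right)}\right) e^{- \frac{3 x}{2}}}{9} is an antiderivative of f.
Check: d/dx[\frac{\left(- 16 \sqrt{x^{2} + 1} - 27 e^{\frac{3 x}{2}} \sin{\left(3 x \right)}\right) e^{- \frac{3 x}{2}}}{9}] = \frac{\left(24 x^{2} - 16 x - 81 \sqrt{x^{2} + 1} e^{\frac{3 x}{2}} \cos{\left(3 x \right)} + 24\right) e^{- \frac{3 x}{2}}}{9 \sqrt{x^{2} + 1}}, which equals f(x).
F(11/2) = - \frac{40 \sqrt{5}}{9 e^{\frac{33}{4}}} - 3 \sin{\left(\frac{33}{2} \right)}; F(1/2) = - 3 \sin{\left(\frac{3}{2} \right)} - \frac{8 \sqrt{5}}{9 e^{\frac{3}{4}}}.
Integral = F(11/2) - F(1/2) = - \frac{40 \sqrt{5}}{9 e^{\frac{33}{4}}} + \frac{8 \sqrt{5}}{9 e^{\frac{3}{4}}} - 3 \sin{\left(\frac{33}{2} \right)} + 3 \sin{\left(\frac{3}{2} \right)}.

Antiderivative: F(x) = \frac{\left(- 16 \sqrt{x^{2} + 1} - 27 e^{\frac{3 x}{2}} \sin{\left(3 x \right)}\right) e^{- \frac{3 x}{2}}}{9}; value = - \frac{40 \sqrt{5}}{9 e^{\frac{33}{4}}} + \frac{8 \sqrt{5}}{9 e^{\frac{3}{4}}} - 3 \sin{\left(\frac{33}{2} \right)} + 3 \sin{\left(\frac{3}{2} \right)}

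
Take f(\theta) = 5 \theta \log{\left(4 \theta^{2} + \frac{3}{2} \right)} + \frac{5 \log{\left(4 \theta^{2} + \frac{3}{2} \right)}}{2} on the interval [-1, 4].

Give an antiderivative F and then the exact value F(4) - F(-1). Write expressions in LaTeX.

The integrand splits into summands that can be handled one at a time.
F(\theta) = \frac{5 \theta^{2} \log{\left(4 \theta^{2} + \frac{3}{2} \right)}}{2} - \frac{5 \theta^{2}}{2} + \frac{5 \theta \log{\left(4 \theta^{2} + \frac{3}{2} \right)}}{2} - 5 \theta + \frac{15 \log{\left(\theta^{2} + \frac{3}{8} \right)}}{16} + \frac{5 \sqrt{6} \operatorname{atan}{\left(\frac{2 \sqrt{6} \theta}{3} \right)}}{4} is an antiderivative of f.
Check: d/d\theta[\frac{5 \theta^{2} \log{\left(4 \theta^{2} + \frac{3}{2} \right)}}{2} - \frac{5 \theta^{2}}{2} + \frac{5 \theta \log{\left(4 \theta^{2} + \frac{3}{2} \right)}}{2} - 5 \theta + \frac{15 \log{\left(\theta^{2} + \frac{3}{8} \right)}}{16} + \frac{5 \sqrt{6} \operatorname{atan}{\left(\frac{2 \sqrt{6} \theta}{3} \right)}}{4}] = 5 \theta \log{\left(4 \theta^{2} + \frac{3}{2} \right)} + \frac{5 \log{\left(4 \theta^{2} + \frac{3}{2} \right)}}{2} = f(\theta).
F(4) = -60 + \frac{15 \log{\left(\frac{131}{8} \right)}}{16} + \frac{5 \sqrt{6} \operatorname{atan}{\left(\frac{8 \sqrt{6}}{3} \right)}}{4} + 50 \log{\left(\frac{131}{2} \right)}; F(-1) = - \frac{5 \sqrt{6} \operatorname{atan}{\left(\frac{2 \sqrt{6}}{3} \right)}}{4} + \frac{15 \log{\left(\frac{11}{8} \right)}}{16} + \frac{5}{2}.
Integral = F(4) - F(-1) = - \frac{125}{2} - \frac{15 \log{\left(\frac{11}{8} \right)}}{16} + \frac{15 \log{\left(\frac{131}{8} \right)}}{16} + \frac{5 \sqrt{6} \operatorname{atan}{\left(\frac{2 \sqrt{6}}{3} \right)}}{4} + \frac{5 \sqrt{6} \operatorname{atan}{\left(\frac{8 \sqrt{6}}{3} \right)}}{4} + 50 \log{\left(\frac{131}{2} \right)}.

Antiderivative: F(\theta) = \frac{5 \theta^{2} \log{\left(4 \theta^{2} + \frac{3}{2} \right)}}{2} - \frac{5 \theta^{2}}{2} + \frac{5 \theta \log{\left(4 \theta^{2} + \frac{3}{2} \right)}}{2} - 5 \theta + \frac{15 \log{\left(\theta^{2} + \frac{3}{8} \right)}}{16} + \frac{5 \sqrt{6} \operatorname{atan}{\left(\frac{2 \sqrt{6} \theta}{3} \right)}}{4}; value = - \frac{125}{2} - \frac{15 \log{\left(\frac{11}{8} \right)}}{16} + \frac{15 \log{\left(\frac{131}{8} \right)}}{16} + \frac{5 \sqrt{6} \operatorname{atan}{\left(\frac{2 \sqrt{6}}{3} \right)}}{4} + \frac{5 \sqrt{6} \operatorname{atan}{\left(\frac{8 \sqrt{6}}{3} \right)}}{4} + 50 \log{\left(\frac{131}{2} \right)}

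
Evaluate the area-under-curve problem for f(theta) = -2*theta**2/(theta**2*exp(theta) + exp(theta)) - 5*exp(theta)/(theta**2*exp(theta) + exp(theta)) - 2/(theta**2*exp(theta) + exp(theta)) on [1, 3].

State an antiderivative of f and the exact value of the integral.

Integrate term by term and add the pieces.
F(theta) = -(5*exp(theta)*atan(theta) - 2)*exp(-theta) is an antiderivative of f.
Check: d/dtheta[-(5*exp(theta)*atan(theta) - 2)*exp(-theta)] = (-2*theta**2 - 5*exp(theta) - 2)/(theta**2*exp(theta) + exp(theta)), which equals f(theta).
F(3) = -5*atan(3) + 2*exp(-3); F(1) = -5*pi/4 + 2*exp(-1).
Integral = F(3) - F(1) = -5*atan(3) - 2*exp(-1) + 2*exp(-3) + 5*pi/4.

Antiderivative: F(theta) = -(5*exp(theta)*atan(theta) - 2)*exp(-theta); value = -5*atan(3) - 2*exp(-1) + 2*exp(-3) + 5*pi/4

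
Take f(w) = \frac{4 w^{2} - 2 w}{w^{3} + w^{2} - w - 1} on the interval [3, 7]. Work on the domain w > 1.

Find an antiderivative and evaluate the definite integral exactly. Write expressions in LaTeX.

Factor the denominator (\left(w - 1\right) \left(w + 1\right)^{2}) and decompose: f = \frac{7}{2 \left(w + 1\right)} - \frac{3}{\left(w + 1\right)^{2}} + \frac{1}{2 \left(w - 1\right)}; each piece integrates to a log, atan, or power term.
F(w) = \frac{w \log{\left(w - 1 \right)} + 7 w \log{\left(w + 1 \right)} + \log{\left(w - 1 \right)} + 7 \log{\left(w + 1 \right)} + 6}{2 w + 2} is an antiderivative of f.
Check: d/dw[\frac{w \log{\left(w - 1 \right)} + 7 w \log{\left(w + 1 \right)} + \log{\left(w - 1 \right)} + 7 \log{\left(w + 1 \right)} + 6}{2 w + 2}] = \frac{4 w^{2} - 2 w}{w^{3} + w^{2} - w - 1} = f(w).
F(7) = \frac{3}{8} + \frac{\log{\left(6 \right)}}{2} + \frac{7 \log{\left(8 \right)}}{2}; F(3) = \frac{\log{\left(2 \right)}}{2} + \frac{3}{4} + \frac{7 \log{\left(4 \right)}}{2}.
Integral = F(7) - F(3) = - \frac{7 \log{\left(4 \right)}}{2} - \frac{3}{8} - \frac{\log{\left(2 \right)}}{2} + \frac{\log{\left(6 \right)}}{2} + \frac{7 \log{\left(8 \right)}}{2}.

Antiderivative: F(w) = \frac{w \log{\left(w - 1 \right)} + 7 w \log{\left(w + 1 \right)} + \log{\left(w - 1 \right)} + 7 \log{\left(w + 1 \right)} + 6}{2 w + 2}; value = - \frac{7 \log{\left(4 \right)}}{2} - \frac{3}{8} - \frac{\log{\left(2 \right)}}{2} + \frac{\log{\left(6 \right)}}{2} + \frac{7 \log{\left(8 \right)}}{2}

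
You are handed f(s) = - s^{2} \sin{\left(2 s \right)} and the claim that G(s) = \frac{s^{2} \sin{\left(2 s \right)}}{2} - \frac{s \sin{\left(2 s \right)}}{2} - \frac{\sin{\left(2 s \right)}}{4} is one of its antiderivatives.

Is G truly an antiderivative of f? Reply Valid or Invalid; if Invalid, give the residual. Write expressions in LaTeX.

Invalid: d/ds[G] - f = s^{2} \sin{\left(2 s \right)} + s^{2} \cos{\left(2 s \right)} + s \sin{\left(2 s \right)} - s \cos{\left(2 s \right)} - \frac{\sin{\left(2 s \right)}}{2} - \frac{\cos{\left(2 s \right)}}{2}, which is not 0.

d/ds[G] = s^{2} \cos{\left(2 s \right)} + s \sin{\left(2 s \right)} - s \cos{\left(2 s \right)} - \frac{\sin{\left(2 s \right)}}{2} - \frac{\cos{\left(2 s \right)}}{2}
d/ds[G] - f(s) = s^{2} \sin{\left(2 s \right)} + s^{2} \cos{\left(2 s \right)} + s \sin{\left(2 s \right)} - s \cos{\left(2 s \right)} - \frac{\sin{\left(2 s \right)}}{2} - \frac{\cos{\left(2 s \right)}}{2} != 0.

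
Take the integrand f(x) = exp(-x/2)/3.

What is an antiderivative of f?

Any candidate F(x) must reproduce f(x) exactly when differentiated.
Check: d/dx[-2*exp(-x/2)/3] = exp(-x/2)/3 = f(x).

An antiderivative is F(x) = -2*exp(-x/2)/3.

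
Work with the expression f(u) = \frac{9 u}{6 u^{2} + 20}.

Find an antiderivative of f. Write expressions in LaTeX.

The substitution w = \frac{3 u^{2}}{2} + 5 works: f is exactly (dF/dw)*(dw/du) for that inner function.
Check: d/du[\frac{3 \log{\left(\frac{3 u^{2}}{2} + 5 \right)}}{4}] = \frac{9 u}{6 u^{2} + 20} = f(u).

An antiderivative is F(u) = \frac{3 \log{\left(\frac{3 u^{2}}{2} + 5 \right)}}{4}.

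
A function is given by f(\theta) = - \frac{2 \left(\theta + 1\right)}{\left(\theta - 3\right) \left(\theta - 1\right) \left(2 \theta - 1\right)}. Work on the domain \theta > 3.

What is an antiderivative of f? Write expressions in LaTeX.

An antiderivative is F(\theta) = - \frac{4 \log{\left(\theta - 3 \right)}}{5} + 2 \log{\left(\theta - 1 \right)} - \frac{6 \log{\left(\theta - \frac{1}{2} \right)}}{5}.

The denominator factors as \left(\theta - 3\right) \left(\theta - 1\right) \left(2 \theta - 1\right); partial fractions split f into directly integrable pieces: - \frac{12}{5 \left(2 \theta - 1\right)} + \frac{2}{\theta - 1} - \frac{4}{5 \left(\theta - 3\right)}.
Check: d/d\theta[- \frac{4 \log{\left(\theta - 3 \right)}}{5} + 2 \log{\left(\theta - 1 \right)} - \frac{6 \log{\left(\theta - \frac{1}{2} \right)}}{5}] = \frac{- 2 \theta - 2}{2 \theta^{3} - 9 \theta^{2} + 10 \theta - 3}, which equals f(\theta).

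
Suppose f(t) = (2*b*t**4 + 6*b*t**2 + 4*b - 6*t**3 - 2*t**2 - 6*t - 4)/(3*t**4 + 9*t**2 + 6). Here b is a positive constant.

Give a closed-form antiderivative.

Whatever form F(t) takes, F'(t) = f(t) is non-negotiable.
Check: d/dt[(2*b*t - 3*log(t**2/2 + 1) - 2*atan(t))/3] = (2*b*t**4 + 6*b*t**2 + 4*b - 6*t**3 - 2*t**2 - 6*t - 4)/(3*t**4 + 9*t**2 + 6) = f(t).

An antiderivative is F(t) = (2*b*t - 3*log(t**2/2 + 1) - 2*atan(t))/3.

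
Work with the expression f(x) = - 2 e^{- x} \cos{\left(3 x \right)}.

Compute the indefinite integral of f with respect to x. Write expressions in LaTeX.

F(x) = \frac{\left(- 3 \sin{\left(3 x \right)} + \cos{\left(3 x \right)}\right) e^{- x}}{5} + C

Recover f(x) by differentiating a candidate F(x); any mismatch rules it out.
Check: d/dx[\frac{\left(- 3 \sin{\left(3 x \right)} + \cos{\left(3 x \right)}\right) e^{- x}}{5}] = - 2 e^{- x} \cos{\left(3 x \right)} = f(x).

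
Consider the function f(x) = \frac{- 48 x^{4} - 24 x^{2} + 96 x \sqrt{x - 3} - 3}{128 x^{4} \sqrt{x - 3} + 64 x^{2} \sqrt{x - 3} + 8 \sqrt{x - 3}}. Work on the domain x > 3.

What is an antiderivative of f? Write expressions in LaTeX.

A first test for any F(x): its x-derivative must equal f(x) identically.
Check: d/dx[- \frac{3 \sqrt{x - 3}}{4} - \frac{3}{8 x^{2} + 2}] = \frac{- 48 x^{4} - 24 x^{2} + 96 x \sqrt{x - 3} - 3}{128 x^{4} \sqrt{x - 3} + 64 x^{2} \sqrt{x - 3} + 8 \sqrt{x - 3}} = f(x).

An antiderivative is F(x) = - \frac{3 \sqrt{x - 3}}{4} - \frac{3}{8 x^{2} + 2}.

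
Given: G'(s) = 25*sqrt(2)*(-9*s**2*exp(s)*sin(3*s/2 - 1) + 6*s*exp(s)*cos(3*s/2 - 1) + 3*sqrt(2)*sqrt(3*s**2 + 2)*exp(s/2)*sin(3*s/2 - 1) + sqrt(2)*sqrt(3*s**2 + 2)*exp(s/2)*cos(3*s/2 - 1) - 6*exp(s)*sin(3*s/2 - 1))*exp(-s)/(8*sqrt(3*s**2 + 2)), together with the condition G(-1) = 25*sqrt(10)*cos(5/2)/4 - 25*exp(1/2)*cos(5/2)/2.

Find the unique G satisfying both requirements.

G'(s) has the shape u'v + uv' for u = 25*sqrt(3*s**2/2 + 1)/2 - 25*exp(-s/2)/2 and v = cos(3*s/2 - 1) — it is the derivative of the product u*v.
A general antiderivative is -5*(-5*sqrt(3*s**2/2 + 1) + 5*exp(-s/2))*cos(3*s/2 - 1)/2 + C.
The condition gives C = 25*sqrt(10)*cos(5/2)/4 - 25*exp(1/2)*cos(5/2)/2 - (25*sqrt(10)*cos(5/2)/4 - 25*exp(1/2)*cos(5/2)/2) = 0.
So G(s) = 25*(sqrt(2)*sqrt(3*s**2 + 2)*exp(s/2) - 2)*exp(-s/2)*cos(3*s/2 - 1)/4.
Check: d/ds[25*(sqrt(2)*sqrt(3*s**2 + 2)*exp(s/2) - 2)*exp(-s/2)*cos(3*s/2 - 1)/4] = (-225*sqrt(2)*s**2*exp(s/2)*sin(3*s/2 - 1) + 150*sqrt(2)*s*exp(s/2)*cos(3*s/2 - 1) + 150*sqrt(3*s**2 + 2)*sin(3*s/2 - 1) + 50*sqrt(3*s**2 + 2)*cos(3*s/2 - 1) - 150*sqrt(2)*exp(s/2)*sin(3*s/2 - 1))*exp(-s/2)/(8*sqrt(3*s**2 + 2)), which equals G'(s).

G(s) = 25*(sqrt(2)*sqrt(3*s**2 + 2)*exp(s/2) - 2)*exp(-s/2)*cos(3*s/2 - 1)/4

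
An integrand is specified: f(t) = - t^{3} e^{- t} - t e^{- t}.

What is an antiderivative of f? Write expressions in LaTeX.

An antiderivative is F(t) = t^{3} e^{- t} + 3 t^{2} e^{- t} + 7 t e^{- t} + 7 e^{- t}.

f has the shape u'v + uv' for u = t^{3} + 3 t^{2} + 7 t + 7 and v = e^{- t} — it is the derivative of the product u*v.
Check: d/dt[t^{3} e^{- t} + 3 t^{2} e^{- t} + 7 t e^{- t} + 7 e^{- t}] = \left(- t^{3} - t\right) e^{- t}, which equals f(t).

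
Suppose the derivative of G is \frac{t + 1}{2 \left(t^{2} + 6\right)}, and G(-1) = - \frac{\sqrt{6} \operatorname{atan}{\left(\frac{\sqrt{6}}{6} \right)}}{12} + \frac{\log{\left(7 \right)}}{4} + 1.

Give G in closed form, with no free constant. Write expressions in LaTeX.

Differentiate the proposed G(t) back; it has to land on the given G'(t).
A general antiderivative is \frac{\log{\left(t^{2} + 6 \right)}}{4} + \frac{\sqrt{6} \operatorname{atan}{\left(\frac{\sqrt{6} t}{6} \right)}}{12} + C.
The condition gives C = - \frac{\sqrt{6} \operatorname{atan}{\left(\frac{\sqrt{6}}{6} \right)}}{12} + \frac{\log{\left(7 \right)}}{4} + 1 - (- \frac{\sqrt{6} \operatorname{atan}{\left(\frac{\sqrt{6}}{6} \right)}}{12} + \frac{\log{\left(7 \right)}}{4}) = 1.
So G(t) = \frac{3 \log{\left(t^{2} + 6 \right)} + \sqrt{6} \operatorname{atan}{\left(\frac{\sqrt{6} t}{6} \right)} + 12}{12}.
Check: d/dt[\frac{3 \log{\left(t^{2} + 6 \right)} + \sqrt{6} \operatorname{atan}{\left(\frac{\sqrt{6} t}{6} \right)} + 12}{12}] = \frac{t + 1}{2 t^{2} + 12}, which equals G'(t).

G(t) = \frac{3 \log{\left(t^{2} + 6 \right)} + \sqrt{6} \operatorname{atan}{\left(\frac{\sqrt{6} t}{6} \right)} + 12}{12}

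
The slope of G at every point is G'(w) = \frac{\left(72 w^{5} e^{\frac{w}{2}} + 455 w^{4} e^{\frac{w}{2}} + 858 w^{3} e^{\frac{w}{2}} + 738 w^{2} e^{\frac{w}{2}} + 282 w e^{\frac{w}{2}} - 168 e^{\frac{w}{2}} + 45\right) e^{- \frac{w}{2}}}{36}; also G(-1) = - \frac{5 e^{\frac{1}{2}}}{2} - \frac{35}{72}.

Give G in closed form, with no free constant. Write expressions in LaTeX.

G(w) = \frac{w^{6}}{3} + \frac{91 w^{5}}{36} + \frac{143 w^{4}}{24} + \frac{41 w^{3}}{6} + \frac{47 w^{2}}{12} - \frac{14 w}{3} - 6 - \frac{5 e^{- \frac{w}{2}}}{2}

Check a candidate G(w) by differentiating: d/dw[G] must match the given G'(w).
A general antiderivative is \left(- \frac{w^{2}}{4} - \frac{4 w}{3} - 1\right) \left(- \frac{4 w^{4}}{3} - 3 w^{3} - \frac{5 w^{2}}{2} - 2 w + 5\right) - \frac{5 e^{- \frac{w}{2}}}{2} + C.
The condition gives C = - \frac{5 e^{\frac{1}{2}}}{2} - \frac{35}{72} - (\frac{37}{72} - \frac{5 e^{\frac{1}{2}}}{2}) = -1.
So G(w) = \frac{w^{6}}{3} + \frac{91 w^{5}}{36} + \frac{143 w^{4}}{24} + \frac{41 w^{3}}{6} + \frac{47 w^{2}}{12} - \frac{14 w}{3} - 6 - \frac{5 e^{- \frac{w}{2}}}{2}.
Check: d/dw[\frac{w^{6}}{3} + \frac{91 w^{5}}{36} + \frac{143 w^{4}}{24} + \frac{41 w^{3}}{6} + \frac{47 w^{2}}{12} - \frac{14 w}{3} - 6 - \frac{5 e^{- \frac{w}{2}}}{2}] = \frac{\left(72 w^{5} e^{\frac{w}{2}} + 455 w^{4} e^{\frac{w}{2}} + 858 w^{3} e^{\frac{w}{2}} + 738 w^{2} e^{\frac{w}{2}} + 282 w e^{\frac{w}{2}} - 168 e^{\frac{w}{2}} + 45\right) e^{- \frac{w}{2}}}{36} = G'(w).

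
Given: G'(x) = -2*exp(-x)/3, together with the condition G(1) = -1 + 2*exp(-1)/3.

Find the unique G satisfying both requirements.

G(x) = (2 - 3*exp(x))*exp(-x)/3

Differentiate the proposed G(x) back; it has to land on the given G'(x).
A general antiderivative is 2*exp(-x)/3 + C.
The condition gives C = -1 + 2*exp(-1)/3 - (2*exp(-1)/3) = -1.
So G(x) = (2 - 3*exp(x))*exp(-x)/3.
Check: d/dx[(2 - 3*exp(x))*exp(-x)/3] = -2*exp(-x)/3 = G'(x).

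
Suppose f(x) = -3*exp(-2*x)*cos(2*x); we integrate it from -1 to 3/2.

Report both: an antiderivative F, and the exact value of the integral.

Any candidate F(x) must reproduce f(x) exactly when differentiated.
F(x) = -3*exp(-2*x)*sin(2*x)/4 + 3*exp(-2*x)*cos(2*x)/4 is an antiderivative of f.
Check: d/dx[-3*exp(-2*x)*sin(2*x)/4 + 3*exp(-2*x)*cos(2*x)/4] = -3*exp(-2*x)*cos(2*x) = f(x).
F(3/2) = 3*exp(-3)*cos(3)/4 - 3*exp(-3)*sin(3)/4; F(-1) = 3*exp(2)*cos(2)/4 + 3*exp(2)*sin(2)/4.
Integral = F(3/2) - F(-1) = -3*exp(2)*sin(2)/4 + 3*exp(-3)*cos(3)/4 - 3*exp(-3)*sin(3)/4 - 3*exp(2)*cos(2)/4.

Antiderivative: F(x) = -3*exp(-2*x)*sin(2*x)/4 + 3*exp(-2*x)*cos(2*x)/4; value = -3*exp(2)*sin(2)/4 + 3*exp(-3)*cos(3)/4 - 3*exp(-3)*sin(3)/4 - 3*exp(2)*cos(2)/4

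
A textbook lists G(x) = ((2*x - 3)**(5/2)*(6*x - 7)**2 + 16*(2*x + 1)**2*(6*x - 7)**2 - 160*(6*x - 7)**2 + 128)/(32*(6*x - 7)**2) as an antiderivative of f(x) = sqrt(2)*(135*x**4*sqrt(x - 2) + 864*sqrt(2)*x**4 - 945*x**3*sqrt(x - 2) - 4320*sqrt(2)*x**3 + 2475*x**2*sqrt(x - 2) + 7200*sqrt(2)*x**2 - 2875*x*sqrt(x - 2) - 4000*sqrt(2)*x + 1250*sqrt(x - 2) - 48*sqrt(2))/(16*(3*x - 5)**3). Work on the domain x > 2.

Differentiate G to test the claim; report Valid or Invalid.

Invalid: d/dx[G] - f = (-58320*sqrt(2)*x**7*sqrt(x - 2) + 58320*x**7*sqrt(2*x - 3) + 612360*sqrt(2)*x**6*sqrt(x - 2) - 583200*x**6*sqrt(2*x - 3) + 373248*x**6 - 2736180*sqrt(2)*x**5*sqrt(x - 2) + 2488320*x**5*sqrt(2*x - 3) - 3172608*x**5 + 6743790*sqrt(2)*x**4*sqrt(x - 2) - 5871420*x**4*sqrt(2*x - 3) + 11166336*x**4 - 9901170*sqrt(2)*x**3*sqrt(x - 2) + 8274015*x**3*sqrt(2*x - 3) - 20827584*x**3 + 8659350*sqrt(2)*x**2*sqrt(x - 2) - 6963075*x**2*sqrt(2*x - 3) + 21774528*x**2 - 4177250*sqrt(2)*x*sqrt(x - 2) + 3240125*x*sqrt(2*x - 3) - 12171456*x + 857500*sqrt(2)*sqrt(x - 2) - 643125*sqrt(2*x - 3) + 2870144)/(186624*x**6 - 1586304*x**5 + 5583168*x**4 - 10413792*x**3 + 10856160*x**2 - 5997600*x + 1372000), which is not 0.

d/dx[G] = (2160*x**4*sqrt(2*x - 3) + 27648*x**4 - 10800*x**3*sqrt(2*x - 3) - 82944*x**3 + 20160*x**2*sqrt(2*x - 3) + 64512*x**2 - 16660*x*sqrt(2*x - 3) + 12544*x + 5145*sqrt(2*x - 3) - 23488)/(6912*x**3 - 24192*x**2 + 28224*x - 10976)
d/dx[G] - f(x) = (-58320*sqrt(2)*x**7*sqrt(x - 2) + 58320*x**7*sqrt(2*x - 3) + 612360*sqrt(2)*x**6*sqrt(x - 2) - 583200*x**6*sqrt(2*x - 3) + 373248*x**6 - 2736180*sqrt(2)*x**5*sqrt(x - 2) + 2488320*x**5*sqrt(2*x - 3) - 3172608*x**5 + 6743790*sqrt(2)*x**4*sqrt(x - 2) - 5871420*x**4*sqrt(2*x - 3) + 11166336*x**4 - 9901170*sqrt(2)*x**3*sqrt(x - 2) + 8274015*x**3*sqrt(2*x - 3) - 20827584*x**3 + 8659350*sqrt(2)*x**2*sqrt(x - 2) - 6963075*x**2*sqrt(2*x - 3) + 21774528*x**2 - 4177250*sqrt(2)*x*sqrt(x - 2) + 3240125*x*sqrt(2*x - 3) - 12171456*x + 857500*sqrt(2)*sqrt(x - 2) - 643125*sqrt(2*x - 3) + 2870144)/(186624*x**6 - 1586304*x**5 + 5583168*x**4 - 10413792*x**3 + 10856160*x**2 - 5997600*x + 1372000) != 0.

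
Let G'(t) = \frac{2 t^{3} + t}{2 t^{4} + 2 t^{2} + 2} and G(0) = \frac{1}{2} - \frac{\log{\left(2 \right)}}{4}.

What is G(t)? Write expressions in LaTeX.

G(t) = \frac{\log{\left(\frac{t^{4}}{2} + \frac{t^{2}}{2} + \frac{1}{2} \right)}}{4} + \frac{1}{2}

G'(t) matches the chain-rule pattern g'(h)*h' with inner function h(t) = \frac{t^{4}}{2} + \frac{t^{2}}{2} + \frac{1}{2}; substituting u = h(t) collapses the integral.
A general antiderivative is \frac{\log{\left(\frac{t^{4}}{2} + \frac{t^{2}}{2} + \frac{1}{2} \right)}}{4} + C.
The condition gives C = \frac{1}{2} - \frac{\log{\left(2 \right)}}{4} - (- \frac{\log{\left(2 \right)}}{4}) = \frac{1}{2}.
So G(t) = \frac{\log{\left(\frac{t^{4}}{2} + \frac{t^{2}}{2} + \frac{1}{2} \right)}}{4} + \frac{1}{2}.
Check: d/dt[\frac{\log{\left(\frac{t^{4}}{2} + \frac{t^{2}}{2} + \frac{1}{2} \right)}}{4} + \frac{1}{2}] = \frac{2 t^{3} + t}{2 t^{4} + 2 t^{2} + 2} = G'(t).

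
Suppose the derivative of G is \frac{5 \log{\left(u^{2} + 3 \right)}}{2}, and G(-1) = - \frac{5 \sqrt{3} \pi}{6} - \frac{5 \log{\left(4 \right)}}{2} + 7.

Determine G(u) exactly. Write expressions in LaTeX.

A candidate passes only if d/du[G] lands on the given G'(u) exactly.
A general antiderivative is \frac{5 u \log{\left(u^{2} + 3 \right)}}{2} - 5 u + 5 \sqrt{3} \operatorname{atan}{\left(\frac{\sqrt{3} u}{3} \right)} + C.
The condition gives C = - \frac{5 \sqrt{3} \pi}{6} - \frac{5 \log{\left(4 \right)}}{2} + 7 - (- \frac{5 \sqrt{3} \pi}{6} - \frac{5 \log{\left(4 \right)}}{2} + 5) = 2.
So G(u) = \frac{5 u \log{\left(u^{2} + 3 \right)}}{2} - 5 u + 5 \sqrt{3} \operatorname{atan}{\left(\frac{\sqrt{3} u}{3} \right)} + 2.
Check: d/du[\frac{5 u \log{\left(u^{2} + 3 \right)}}{2} - 5 u + 5 \sqrt{3} \operatorname{atan}{\left(\frac{\sqrt{3} u}{3} \right)} + 2] = \frac{5 \log{\left(u^{2} + 3 \right)}}{2} = G'(u).

G(u) = \frac{5 u \log{\left(u^{2} + 3 \right)}}{2} - 5 u + 5 \sqrt{3} \operatorname{atan}{\left(\frac{\sqrt{3} u}{3} \right)} + 2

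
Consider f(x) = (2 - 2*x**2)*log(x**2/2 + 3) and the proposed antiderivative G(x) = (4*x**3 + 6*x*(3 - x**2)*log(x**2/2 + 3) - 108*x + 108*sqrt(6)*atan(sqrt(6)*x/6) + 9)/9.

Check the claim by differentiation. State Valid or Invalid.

d/dx[G] = -2*x**2*log(x**2/2 + 3) + 2*log(x**2/2 + 3)
This equals f(x) exactly, so the claim holds.

Valid - the claim checks out under differentiation.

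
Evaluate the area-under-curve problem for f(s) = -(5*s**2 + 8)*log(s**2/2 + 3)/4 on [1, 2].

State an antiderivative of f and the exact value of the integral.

Recover f(s) by differentiating a candidate F(s); any mismatch rules it out.
F(s) = -5*s**3*log(s**2/2 + 3)/12 + 5*s**3/18 - 2*s*log(s**2/2 + 3) - s + sqrt(6)*atan(sqrt(6)*s/6) is an antiderivative of f.
Check: d/ds[-5*s**3*log(s**2/2 + 3)/12 + 5*s**3/18 - 2*s*log(s**2/2 + 3) - s + sqrt(6)*atan(sqrt(6)*s/6)] = -5*s**2*log(s**2/2 + 3)/4 - 2*log(s**2/2 + 3), which equals f(s).
F(2) = -22*log(5)/3 + 2/9 + sqrt(6)*atan(sqrt(6)/3); F(1) = -29*log(7/2)/12 - 13/18 + sqrt(6)*atan(sqrt(6)/6).
Integral = F(2) - F(1) = -22*log(5)/3 - sqrt(6)*atan(sqrt(6)/6) + 17/18 + sqrt(6)*atan(sqrt(6)/3) + 29*log(7/2)/12.

Antiderivative: F(s) = -5*s**3*log(s**2/2 + 3)/12 + 5*s**3/18 - 2*s*log(s**2/2 + 3) - s + sqrt(6)*atan(sqrt(6)*s/6); value = -22*log(5)/3 - sqrt(6)*atan(sqrt(6)/6) + 17/18 + sqrt(6)*atan(sqrt(6)/3) + 29*log(7/2)/12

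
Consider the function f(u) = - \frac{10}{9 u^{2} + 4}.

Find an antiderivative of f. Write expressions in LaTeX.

An antiderivative is F(u) = - \frac{5 \operatorname{atan}{\left(\frac{3 u}{2} \right)}}{3}.

A first test for any F(u): its u-derivative must equal f(u) identically.
Check: d/du[- \frac{5 \operatorname{atan}{\left(\frac{3 u}{2} \right)}}{3}] = - \frac{10}{9 u^{2} + 4} = f(u).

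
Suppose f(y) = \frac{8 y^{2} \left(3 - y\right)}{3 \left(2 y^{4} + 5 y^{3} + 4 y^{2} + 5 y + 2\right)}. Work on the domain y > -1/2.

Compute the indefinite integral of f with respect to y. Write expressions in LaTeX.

Factor the denominator (3 \left(y + 2\right) \left(2 y + 1\right) \left(y^{2} + 1\right)) and decompose: f = \frac{8 \left(3 y + 1\right)}{15 \left(y^{2} + 1\right)} + \frac{56}{45 \left(2 y + 1\right)} - \frac{32}{9 \left(y + 2\right)}; each piece integrates to a log, atan, or power term.
Check: d/dy[\frac{28 \log{\left(y + \frac{1}{2} \right)}}{45} - \frac{32 \log{\left(y + 2 \right)}}{9} + \frac{4 \log{\left(y^{2} + 1 \right)}}{5} + \frac{8 \operatorname{atan}{\left(y \right)}}{15}] = \frac{- 8 y^{3} + 24 y^{2}}{6 y^{4} + 15 y^{3} + 12 y^{2} + 15 y + 6}, which equals f(y).

F(y) = \frac{28 \log{\left(y + \frac{1}{2} \right)}}{45} - \frac{32 \log{\left(y + 2 \right)}}{9} + \frac{4 \log{\left(y^{2} + 1 \right)}}{5} + \frac{8 \operatorname{atan}{\left(y \right)}}{15} + C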